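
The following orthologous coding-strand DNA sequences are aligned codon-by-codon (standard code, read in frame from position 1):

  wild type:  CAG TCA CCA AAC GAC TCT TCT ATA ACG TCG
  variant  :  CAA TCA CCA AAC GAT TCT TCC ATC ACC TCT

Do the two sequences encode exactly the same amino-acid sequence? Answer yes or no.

Codon 1: CAG Gln / CAA Gln — synonymous.
Codon 2: TCA Ser / TCA Ser — identical.
Codon 3: CCA Pro / CCA Pro — identical.
Codon 4: AAC Asn / AAC Asn — identical.
Codon 5: GAC Asp / GAT Asp — synonymous.
Codon 6: TCT Ser / TCT Ser — identical.
Codon 7: TCT Ser / TCC Ser — synonymous.
Codon 8: ATA Ile / ATC Ile — synonymous.
Codon 9: ACG Thr / ACC Thr — synonymous.
Codon 10: TCG Ser / TCT Ser — synonymous.
Nonsynonymous differences: 0 → same protein.

yes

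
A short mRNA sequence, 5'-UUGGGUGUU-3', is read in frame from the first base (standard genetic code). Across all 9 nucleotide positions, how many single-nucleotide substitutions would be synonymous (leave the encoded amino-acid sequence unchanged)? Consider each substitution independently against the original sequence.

Codon 1 (UUG, Leu): 2 synonymous substitutions.
Codon 2 (GGU, Gly): 3 synonymous substitutions.
Codon 3 (GUU, Val): 3 synonymous substitutions.
Total: 2 + 3 + 3 = 8.

8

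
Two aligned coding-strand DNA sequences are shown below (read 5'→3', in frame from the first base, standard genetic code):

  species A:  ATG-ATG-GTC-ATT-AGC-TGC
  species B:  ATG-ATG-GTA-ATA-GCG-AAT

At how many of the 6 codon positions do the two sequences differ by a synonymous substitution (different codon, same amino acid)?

Codon 1: ATG Met / ATG Met — identical.
Codon 2: ATG Met / ATG Met — identical.
Codon 3: GTC Val / GTA Val — synonymous.
Codon 4: ATT Ile / ATA Ile — synonymous.
Codon 5: AGC Ser / GCG Ala — nonsynonymous.
Codon 6: TGC Cys / AAT Asn — nonsynonymous.
Synonymous differences: 2.

2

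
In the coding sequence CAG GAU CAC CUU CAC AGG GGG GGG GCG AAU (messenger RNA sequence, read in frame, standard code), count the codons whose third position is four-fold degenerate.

Codon 1 CAG (Gln): third position 2-fold.
Codon 2 GAU (Asp): third position 2-fold.
Codon 3 CAC (His): third position 2-fold.
Codon 4 CUU (Leu): third position 4-fold.
Codon 5 CAC (His): third position 2-fold.
Codon 6 AGG (Arg): third position 2-fold.
Codon 7 GGG (Gly): third position 4-fold.
Codon 8 GGG (Gly): third position 4-fold.
Codon 9 GCG (Ala): third position 4-fold.
Codon 10 AAU (Asn): third position 2-fold.
Four-fold degenerate third positions: 4.

4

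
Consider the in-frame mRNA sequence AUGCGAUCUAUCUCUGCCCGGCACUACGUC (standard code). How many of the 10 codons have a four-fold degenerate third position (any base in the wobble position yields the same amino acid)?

Codon 1 AUG (Met): third position 1-fold.
Codon 2 CGA (Arg): third position 4-fold.
Codon 3 UCU (Ser): third position 4-fold.
Codon 4 AUC (Ile): third position 3-fold.
Codon 5 UCU (Ser): third position 4-fold.
Codon 6 GCC (Ala): third position 4-fold.
Codon 7 CGG (Arg): third position 4-fold.
Codon 8 CAC (His): third position 2-fold.
Codon 9 UAC (Tyr): third position 2-fold.
Codon 10 GUC (Val): third position 4-fold.
Four-fold degenerate third positions: 6.

6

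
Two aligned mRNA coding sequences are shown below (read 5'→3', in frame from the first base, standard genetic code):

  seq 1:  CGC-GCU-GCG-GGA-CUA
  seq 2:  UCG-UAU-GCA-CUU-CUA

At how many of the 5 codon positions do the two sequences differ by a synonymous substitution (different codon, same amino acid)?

Codon 1: CGC Arg / UCG Ser — nonsynonymous.
Codon 2: GCU Ala / UAU Tyr — nonsynonymous.
Codon 3: GCG Ala / GCA Ala — synonymous.
Codon 4: GGA Gly / CUU Leu — nonsynonymous.
Codon 5: CUA Leu / CUA Leu — identical.
Synonymous differences: 1.

1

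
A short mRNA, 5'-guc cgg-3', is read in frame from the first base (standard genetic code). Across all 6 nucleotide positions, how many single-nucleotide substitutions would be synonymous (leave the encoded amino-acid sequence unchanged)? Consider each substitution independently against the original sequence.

Codon 1 (GUC, Val): 3 synonymous substitutions.
Codon 2 (CGG, Arg): 4 synonymous substitutions.
Total: 3 + 4 = 7.

7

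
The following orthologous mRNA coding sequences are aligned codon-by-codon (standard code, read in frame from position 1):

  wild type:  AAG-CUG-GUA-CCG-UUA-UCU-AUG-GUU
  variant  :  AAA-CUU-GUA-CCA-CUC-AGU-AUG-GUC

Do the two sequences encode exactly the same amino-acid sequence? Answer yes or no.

yes

Codon 1: AAG Lys / AAA Lys — synonymous.
Codon 2: CUG Leu / CUU Leu — synonymous.
Codon 3: GUA Val / GUA Val — identical.
Codon 4: CCG Pro / CCA Pro — synonymous.
Codon 5: UUA Leu / CUC Leu — synonymous.
Codon 6: UCU Ser / AGU Ser — synonymous.
Codon 7: AUG Met / AUG Met — identical.
Codon 8: GUU Val / GUC Val — synonymous.
Nonsynonymous differences: 0 → same protein.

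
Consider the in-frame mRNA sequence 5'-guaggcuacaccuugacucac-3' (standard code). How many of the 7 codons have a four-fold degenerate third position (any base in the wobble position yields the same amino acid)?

Codon 1 GUA (Val): third position 4-fold.
Codon 2 GGC (Gly): third position 4-fold.
Codon 3 UAC (Tyr): third position 2-fold.
Codon 4 ACC (Thr): third position 4-fold.
Codon 5 UUG (Leu): third position 2-fold.
Codon 6 ACU (Thr): third position 4-fold.
Codon 7 CAC (His): third position 2-fold.
Four-fold degenerate third positions: 4.

4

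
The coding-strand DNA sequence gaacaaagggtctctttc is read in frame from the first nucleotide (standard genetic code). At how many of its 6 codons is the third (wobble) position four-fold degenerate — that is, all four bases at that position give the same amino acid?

2

Codon 1 GAA (Glu): third position 2-fold.
Codon 2 CAA (Gln): third position 2-fold.
Codon 3 AGG (Arg): third position 2-fold.
Codon 4 GTC (Val): third position 4-fold.
Codon 5 TCT (Ser): third position 4-fold.
Codon 6 TTC (Phe): third position 2-fold.
Four-fold degenerate third positions: 2.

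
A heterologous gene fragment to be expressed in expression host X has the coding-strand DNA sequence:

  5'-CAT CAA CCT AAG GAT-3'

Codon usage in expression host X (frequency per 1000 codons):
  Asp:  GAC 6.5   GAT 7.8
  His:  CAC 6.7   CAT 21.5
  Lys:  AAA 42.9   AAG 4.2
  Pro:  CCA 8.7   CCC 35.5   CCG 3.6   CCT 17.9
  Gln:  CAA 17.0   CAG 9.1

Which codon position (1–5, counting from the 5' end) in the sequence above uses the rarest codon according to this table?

4

Codon 1 CAT (His): 21.5 per 1000.
Codon 2 CAA (Gln): 17.0 per 1000.
Codon 3 CCT (Pro): 17.9 per 1000.
Codon 4 AAG (Lys): 4.2 per 1000.
Codon 5 GAT (Asp): 7.8 per 1000.
Lowest frequency is 4.2 at codon 4.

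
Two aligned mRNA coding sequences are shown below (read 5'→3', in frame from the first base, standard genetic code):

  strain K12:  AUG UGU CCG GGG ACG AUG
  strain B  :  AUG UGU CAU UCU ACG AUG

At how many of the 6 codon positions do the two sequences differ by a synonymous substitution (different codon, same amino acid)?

Codon 1: AUG Met / AUG Met — identical.
Codon 2: UGU Cys / UGU Cys — identical.
Codon 3: CCG Pro / CAU His — nonsynonymous.
Codon 4: GGG Gly / UCU Ser — nonsynonymous.
Codon 5: ACG Thr / ACG Thr — identical.
Codon 6: AUG Met / AUG Met — identical.
Synonymous differences: 0.

0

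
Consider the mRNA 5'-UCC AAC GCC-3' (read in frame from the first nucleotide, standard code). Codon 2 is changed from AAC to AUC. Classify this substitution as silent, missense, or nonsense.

missense

Position 5 falls in codon 2: AAC → Asn.
After the substitution the codon is AUC → Ile.
Asn ≠ Ile, so this is a missense mutation.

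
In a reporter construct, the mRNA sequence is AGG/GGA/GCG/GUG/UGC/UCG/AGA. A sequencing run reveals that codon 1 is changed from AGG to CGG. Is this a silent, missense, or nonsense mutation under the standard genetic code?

Position 1 falls in codon 1: AGG → Arg.
After the substitution the codon is CGG → Arg.
Both encode Arg, so the change is synonymous.

silent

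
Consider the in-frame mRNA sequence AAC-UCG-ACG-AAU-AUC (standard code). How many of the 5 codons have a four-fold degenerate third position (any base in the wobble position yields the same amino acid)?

2

Codon 1 AAC (Asn): third position 2-fold.
Codon 2 UCG (Ser): third position 4-fold.
Codon 3 ACG (Thr): third position 4-fold.
Codon 4 AAU (Asn): third position 2-fold.
Codon 5 AUC (Ile): third position 3-fold.
Four-fold degenerate third positions: 2.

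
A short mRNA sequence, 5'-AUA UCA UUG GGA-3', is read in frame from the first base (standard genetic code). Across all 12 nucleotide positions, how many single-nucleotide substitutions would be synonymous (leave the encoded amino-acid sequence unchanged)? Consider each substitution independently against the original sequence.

Codon 1 (AUA, Ile): 2 synonymous substitutions.
Codon 2 (UCA, Ser): 3 synonymous substitutions.
Codon 3 (UUG, Leu): 2 synonymous substitutions.
Codon 4 (GGA, Gly): 3 synonymous substitutions.
Total: 2 + 3 + 2 + 3 = 10.

10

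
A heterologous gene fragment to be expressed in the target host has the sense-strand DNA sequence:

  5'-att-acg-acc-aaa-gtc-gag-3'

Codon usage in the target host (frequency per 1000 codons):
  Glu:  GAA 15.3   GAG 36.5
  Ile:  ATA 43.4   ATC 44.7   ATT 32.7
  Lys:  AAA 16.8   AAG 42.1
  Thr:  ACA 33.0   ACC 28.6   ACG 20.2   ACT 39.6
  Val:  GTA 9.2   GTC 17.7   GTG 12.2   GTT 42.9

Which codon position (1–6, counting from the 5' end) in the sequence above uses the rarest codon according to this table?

4

Codon 1 ATT (Ile): 32.7 per 1000.
Codon 2 ACG (Thr): 20.2 per 1000.
Codon 3 ACC (Thr): 28.6 per 1000.
Codon 4 AAA (Lys): 16.8 per 1000.
Codon 5 GTC (Val): 17.7 per 1000.
Codon 6 GAG (Glu): 36.5 per 1000.
Lowest frequency is 16.8 at codon 4.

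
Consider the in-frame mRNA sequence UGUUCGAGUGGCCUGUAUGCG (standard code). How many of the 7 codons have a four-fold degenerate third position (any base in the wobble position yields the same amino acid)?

Codon 1 UGU (Cys): third position 2-fold.
Codon 2 UCG (Ser): third position 4-fold.
Codon 3 AGU (Ser): third position 2-fold.
Codon 4 GGC (Gly): third position 4-fold.
Codon 5 CUG (Leu): third position 4-fold.
Codon 6 UAU (Tyr): third position 2-fold.
Codon 7 GCG (Ala): third position 4-fold.
Four-fold degenerate third positions: 4.

4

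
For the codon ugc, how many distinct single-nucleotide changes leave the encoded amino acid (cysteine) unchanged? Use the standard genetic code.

Position 1: none → 0 synonymous.
Position 2: none → 0 synonymous.
Position 3: UGU → 1 synonymous.
Total: 0 + 0 + 1 = 1.

1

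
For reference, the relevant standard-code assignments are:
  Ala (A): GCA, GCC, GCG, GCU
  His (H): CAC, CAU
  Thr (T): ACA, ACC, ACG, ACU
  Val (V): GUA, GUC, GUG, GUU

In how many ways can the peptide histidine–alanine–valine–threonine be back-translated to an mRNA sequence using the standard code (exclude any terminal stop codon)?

128

His: 2 codons.
Ala: 4 codons.
Val: 4 codons.
Thr: 4 codons.
2 × 4 × 4 × 4 = 128.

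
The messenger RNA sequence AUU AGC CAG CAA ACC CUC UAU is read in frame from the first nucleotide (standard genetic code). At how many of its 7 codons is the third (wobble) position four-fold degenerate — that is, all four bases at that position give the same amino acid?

2

Codon 1 AUU (Ile): third position 3-fold.
Codon 2 AGC (Ser): third position 2-fold.
Codon 3 CAG (Gln): third position 2-fold.
Codon 4 CAA (Gln): third position 2-fold.
Codon 5 ACC (Thr): third position 4-fold.
Codon 6 CUC (Leu): third position 4-fold.
Codon 7 UAU (Tyr): third position 2-fold.
Four-fold degenerate third positions: 2.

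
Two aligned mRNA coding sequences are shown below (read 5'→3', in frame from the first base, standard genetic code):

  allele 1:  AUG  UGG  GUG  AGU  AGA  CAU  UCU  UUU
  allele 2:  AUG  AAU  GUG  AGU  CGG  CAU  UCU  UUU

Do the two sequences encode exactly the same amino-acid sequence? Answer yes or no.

Codon 1: AUG Met / AUG Met — identical.
Codon 2: UGG Trp / AAU Asn — nonsynonymous.
Codon 3: GUG Val / GUG Val — identical.
Codon 4: AGU Ser / AGU Ser — identical.
Codon 5: AGA Arg / CGG Arg — synonymous.
Codon 6: CAU His / CAU His — identical.
Codon 7: UCU Ser / UCU Ser — identical.
Codon 8: UUU Phe / UUU Phe — identical.
Nonsynonymous differences: 1 → different protein.

no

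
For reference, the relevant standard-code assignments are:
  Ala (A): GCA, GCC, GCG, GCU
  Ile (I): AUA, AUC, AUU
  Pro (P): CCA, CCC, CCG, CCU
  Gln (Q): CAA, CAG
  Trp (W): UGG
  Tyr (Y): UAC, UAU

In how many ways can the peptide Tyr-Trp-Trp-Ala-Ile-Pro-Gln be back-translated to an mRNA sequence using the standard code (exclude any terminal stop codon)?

Tyr: 2 codons.
Trp: 1 codon.
Trp: 1 codon.
Ala: 4 codons.
Ile: 3 codons.
Pro: 4 codons.
Gln: 2 codons.
2 × 1 × 1 × 4 × 3 × 4 × 2 = 192.

192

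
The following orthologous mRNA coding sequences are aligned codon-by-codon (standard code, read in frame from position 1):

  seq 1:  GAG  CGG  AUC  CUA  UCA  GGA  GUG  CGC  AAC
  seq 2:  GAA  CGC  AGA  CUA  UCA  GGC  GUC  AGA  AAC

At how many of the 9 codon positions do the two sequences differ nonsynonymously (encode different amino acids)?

1

Codon 1: GAG Glu / GAA Glu — synonymous.
Codon 2: CGG Arg / CGC Arg — synonymous.
Codon 3: AUC Ile / AGA Arg — nonsynonymous.
Codon 4: CUA Leu / CUA Leu — identical.
Codon 5: UCA Ser / UCA Ser — identical.
Codon 6: GGA Gly / GGC Gly — synonymous.
Codon 7: GUG Val / GUC Val — synonymous.
Codon 8: CGC Arg / AGA Arg — synonymous.
Codon 9: AAC Asn / AAC Asn — identical.
Nonsynonymous differences: 1.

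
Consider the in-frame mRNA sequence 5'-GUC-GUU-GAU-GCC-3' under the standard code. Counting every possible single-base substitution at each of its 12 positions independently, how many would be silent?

10

Codon 1 (GUC, Val): 3 synonymous substitutions.
Codon 2 (GUU, Val): 3 synonymous substitutions.
Codon 3 (GAU, Asp): 1 synonymous substitution.
Codon 4 (GCC, Ala): 3 synonymous substitutions.
Total: 3 + 3 + 1 + 3 = 10.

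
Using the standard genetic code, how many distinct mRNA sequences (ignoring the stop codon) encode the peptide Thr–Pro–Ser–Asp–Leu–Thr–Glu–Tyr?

Thr: 4 codons.
Pro: 4 codons.
Ser: 6 codons.
Asp: 2 codons.
Leu: 6 codons.
Thr: 4 codons.
Glu: 2 codons.
Tyr: 2 codons.
4 × 4 × 6 × 2 × 6 × 4 × 2 × 2 = 18432.

18432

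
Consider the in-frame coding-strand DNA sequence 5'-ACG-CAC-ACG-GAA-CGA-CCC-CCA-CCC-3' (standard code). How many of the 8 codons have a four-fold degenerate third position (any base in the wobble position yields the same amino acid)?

Codon 1 ACG (Thr): third position 4-fold.
Codon 2 CAC (His): third position 2-fold.
Codon 3 ACG (Thr): third position 4-fold.
Codon 4 GAA (Glu): third position 2-fold.
Codon 5 CGA (Arg): third position 4-fold.
Codon 6 CCC (Pro): third position 4-fold.
Codon 7 CCA (Pro): third position 4-fold.
Codon 8 CCC (Pro): third position 4-fold.
Four-fold degenerate third positions: 6.

6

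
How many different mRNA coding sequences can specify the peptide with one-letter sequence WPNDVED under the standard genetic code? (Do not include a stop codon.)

256

Trp: 1 codon.
Pro: 4 codons.
Asn: 2 codons.
Asp: 2 codons.
Val: 4 codons.
Glu: 2 codons.
Asp: 2 codons.
1 × 4 × 2 × 2 × 4 × 2 × 2 = 256.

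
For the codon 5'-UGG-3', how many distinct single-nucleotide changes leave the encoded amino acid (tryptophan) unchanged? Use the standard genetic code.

Position 1: none → 0 synonymous.
Position 2: none → 0 synonymous.
Position 3: none → 0 synonymous.
Total: 0 + 0 + 0 = 0.

0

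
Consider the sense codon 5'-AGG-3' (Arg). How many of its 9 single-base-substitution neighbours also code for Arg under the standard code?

2

Position 1: CGG → 1 synonymous.
Position 2: none → 0 synonymous.
Position 3: AGA → 1 synonymous.
Total: 1 + 0 + 1 = 2.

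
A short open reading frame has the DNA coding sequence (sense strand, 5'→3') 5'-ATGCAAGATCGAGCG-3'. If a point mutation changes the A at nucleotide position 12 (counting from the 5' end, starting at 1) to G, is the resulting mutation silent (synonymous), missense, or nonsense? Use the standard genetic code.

silent

Position 12 falls in codon 4: CGA → Arg.
After the substitution the codon is CGG → Arg.
Both encode Arg, so the change is synonymous.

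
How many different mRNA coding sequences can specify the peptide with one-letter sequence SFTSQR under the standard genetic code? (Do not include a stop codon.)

3456

Ser: 6 codons.
Phe: 2 codons.
Thr: 4 codons.
Ser: 6 codons.
Gln: 2 codons.
Arg: 6 codons.
6 × 2 × 4 × 6 × 2 × 6 = 3456.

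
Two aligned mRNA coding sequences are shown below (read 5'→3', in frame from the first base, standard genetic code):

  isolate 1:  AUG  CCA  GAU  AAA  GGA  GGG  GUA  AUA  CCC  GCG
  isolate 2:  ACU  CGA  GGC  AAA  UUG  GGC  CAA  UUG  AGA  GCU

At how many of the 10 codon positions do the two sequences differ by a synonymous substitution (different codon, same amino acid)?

2

Codon 1: AUG Met / ACU Thr — nonsynonymous.
Codon 2: CCA Pro / CGA Arg — nonsynonymous.
Codon 3: GAU Asp / GGC Gly — nonsynonymous.
Codon 4: AAA Lys / AAA Lys — identical.
Codon 5: GGA Gly / UUG Leu — nonsynonymous.
Codon 6: GGG Gly / GGC Gly — synonymous.
Codon 7: GUA Val / CAA Gln — nonsynonymous.
Codon 8: AUA Ile / UUG Leu — nonsynonymous.
Codon 9: CCC Pro / AGA Arg — nonsynonymous.
Codon 10: GCG Ala / GCU Ala — synonymous.
Synonymous differences: 2.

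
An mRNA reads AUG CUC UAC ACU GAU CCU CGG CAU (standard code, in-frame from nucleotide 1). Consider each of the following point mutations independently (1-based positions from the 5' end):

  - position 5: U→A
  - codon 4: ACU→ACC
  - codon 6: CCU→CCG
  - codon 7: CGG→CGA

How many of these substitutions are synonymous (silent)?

Codon 2: CUC (Leu) → CAC (His) — missense.
Codon 4: ACU (Thr) → ACC (Thr) — synonymous.
Codon 6: CCU (Pro) → CCG (Pro) — synonymous.
Codon 7: CGG (Arg) → CGA (Arg) — synonymous.
Synonymous: 3 of 4.

3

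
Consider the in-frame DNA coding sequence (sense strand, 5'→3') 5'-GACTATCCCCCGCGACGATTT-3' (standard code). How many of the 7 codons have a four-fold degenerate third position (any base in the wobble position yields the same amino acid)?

4

Codon 1 GAC (Asp): third position 2-fold.
Codon 2 TAT (Tyr): third position 2-fold.
Codon 3 CCC (Pro): third position 4-fold.
Codon 4 CCG (Pro): third position 4-fold.
Codon 5 CGA (Arg): third position 4-fold.
Codon 6 CGA (Arg): third position 4-fold.
Codon 7 TTT (Phe): third position 2-fold.
Four-fold degenerate third positions: 4.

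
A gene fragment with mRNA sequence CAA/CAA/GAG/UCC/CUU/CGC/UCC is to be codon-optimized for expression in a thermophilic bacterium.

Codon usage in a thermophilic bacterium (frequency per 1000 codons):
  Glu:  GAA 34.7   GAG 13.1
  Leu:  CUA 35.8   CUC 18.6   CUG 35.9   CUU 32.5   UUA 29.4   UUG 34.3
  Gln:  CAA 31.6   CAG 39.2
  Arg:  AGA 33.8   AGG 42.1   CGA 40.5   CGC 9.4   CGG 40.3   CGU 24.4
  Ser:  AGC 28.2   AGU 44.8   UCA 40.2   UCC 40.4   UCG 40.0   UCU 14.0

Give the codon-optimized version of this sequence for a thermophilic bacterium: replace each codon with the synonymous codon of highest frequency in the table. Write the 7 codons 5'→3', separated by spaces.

CAG CAG GAA AGU CUG AGG AGU

Codon 1 (Gln): best is CAG at 39.2.
Codon 2 (Gln): best is CAG at 39.2.
Codon 3 (Glu): best is GAA at 34.7.
Codon 4 (Ser): best is AGU at 44.8.
Codon 5 (Leu): best is CUG at 35.9.
Codon 6 (Arg): best is AGG at 42.1.
Codon 7 (Ser): best is AGU at 44.8.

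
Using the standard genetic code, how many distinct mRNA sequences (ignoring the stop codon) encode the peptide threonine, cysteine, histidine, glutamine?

32

Thr: 4 codons.
Cys: 2 codons.
His: 2 codons.
Gln: 2 codons.
4 × 2 × 2 × 2 = 32.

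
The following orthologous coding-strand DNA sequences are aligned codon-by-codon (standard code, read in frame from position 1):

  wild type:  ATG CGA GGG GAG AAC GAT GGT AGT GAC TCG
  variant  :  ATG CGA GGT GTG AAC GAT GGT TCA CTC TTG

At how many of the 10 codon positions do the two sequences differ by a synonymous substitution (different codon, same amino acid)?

2

Codon 1: ATG Met / ATG Met — identical.
Codon 2: CGA Arg / CGA Arg — identical.
Codon 3: GGG Gly / GGT Gly — synonymous.
Codon 4: GAG Glu / GTG Val — nonsynonymous.
Codon 5: AAC Asn / AAC Asn — identical.
Codon 6: GAT Asp / GAT Asp — identical.
Codon 7: GGT Gly / GGT Gly — identical.
Codon 8: AGT Ser / TCA Ser — synonymous.
Codon 9: GAC Asp / CTC Leu — nonsynonymous.
Codon 10: TCG Ser / TTG Leu — nonsynonymous.
Synonymous differences: 2.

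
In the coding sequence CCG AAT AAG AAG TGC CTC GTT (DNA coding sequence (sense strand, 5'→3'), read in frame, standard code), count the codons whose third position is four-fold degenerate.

3

Codon 1 CCG (Pro): third position 4-fold.
Codon 2 AAT (Asn): third position 2-fold.
Codon 3 AAG (Lys): third position 2-fold.
Codon 4 AAG (Lys): third position 2-fold.
Codon 5 TGC (Cys): third position 2-fold.
Codon 6 CTC (Leu): third position 4-fold.
Codon 7 GTT (Val): third position 4-fold.
Four-fold degenerate third positions: 3.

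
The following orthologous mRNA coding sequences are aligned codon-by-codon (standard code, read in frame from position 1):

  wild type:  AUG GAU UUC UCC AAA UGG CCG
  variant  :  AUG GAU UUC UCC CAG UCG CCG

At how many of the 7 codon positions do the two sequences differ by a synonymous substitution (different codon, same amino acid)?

Codon 1: AUG Met / AUG Met — identical.
Codon 2: GAU Asp / GAU Asp — identical.
Codon 3: UUC Phe / UUC Phe — identical.
Codon 4: UCC Ser / UCC Ser — identical.
Codon 5: AAA Lys / CAG Gln — nonsynonymous.
Codon 6: UGG Trp / UCG Ser — nonsynonymous.
Codon 7: CCG Pro / CCG Pro — identical.
Synonymous differences: 0.

0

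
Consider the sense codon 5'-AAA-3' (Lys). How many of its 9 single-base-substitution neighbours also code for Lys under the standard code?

Position 1: none → 0 synonymous.
Position 2: none → 0 synonymous.
Position 3: AAG → 1 synonymous.
Total: 0 + 0 + 1 = 1.

1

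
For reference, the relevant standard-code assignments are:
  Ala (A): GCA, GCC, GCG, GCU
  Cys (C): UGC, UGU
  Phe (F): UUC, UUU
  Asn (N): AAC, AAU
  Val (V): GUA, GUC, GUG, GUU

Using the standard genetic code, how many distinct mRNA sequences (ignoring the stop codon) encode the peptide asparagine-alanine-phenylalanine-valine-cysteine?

Asn: 2 codons.
Ala: 4 codons.
Phe: 2 codons.
Val: 4 codons.
Cys: 2 codons.
2 × 4 × 2 × 4 × 2 = 128.

128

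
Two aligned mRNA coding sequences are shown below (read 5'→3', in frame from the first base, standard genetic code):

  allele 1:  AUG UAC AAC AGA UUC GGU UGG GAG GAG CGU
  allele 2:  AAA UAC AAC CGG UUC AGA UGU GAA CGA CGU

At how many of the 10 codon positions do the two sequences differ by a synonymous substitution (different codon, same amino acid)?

2

Codon 1: AUG Met / AAA Lys — nonsynonymous.
Codon 2: UAC Tyr / UAC Tyr — identical.
Codon 3: AAC Asn / AAC Asn — identical.
Codon 4: AGA Arg / CGG Arg — synonymous.
Codon 5: UUC Phe / UUC Phe — identical.
Codon 6: GGU Gly / AGA Arg — nonsynonymous.
Codon 7: UGG Trp / UGU Cys — nonsynonymous.
Codon 8: GAG Glu / GAA Glu — synonymous.
Codon 9: GAG Glu / CGA Arg — nonsynonymous.
Codon 10: CGU Arg / CGU Arg — identical.
Synonymous differences: 2.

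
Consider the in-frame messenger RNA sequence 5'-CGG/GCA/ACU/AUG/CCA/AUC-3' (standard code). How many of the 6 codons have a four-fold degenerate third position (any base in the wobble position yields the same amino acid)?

4

Codon 1 CGG (Arg): third position 4-fold.
Codon 2 GCA (Ala): third position 4-fold.
Codon 3 ACU (Thr): third position 4-fold.
Codon 4 AUG (Met): third position 1-fold.
Codon 5 CCA (Pro): third position 4-fold.
Codon 6 AUC (Ile): third position 3-fold.
Four-fold degenerate third positions: 4.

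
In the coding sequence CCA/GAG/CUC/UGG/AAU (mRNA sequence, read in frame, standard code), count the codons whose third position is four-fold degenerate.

Codon 1 CCA (Pro): third position 4-fold.
Codon 2 GAG (Glu): third position 2-fold.
Codon 3 CUC (Leu): third position 4-fold.
Codon 4 UGG (Trp): third position 1-fold.
Codon 5 AAU (Asn): third position 2-fold.
Four-fold degenerate third positions: 2.

2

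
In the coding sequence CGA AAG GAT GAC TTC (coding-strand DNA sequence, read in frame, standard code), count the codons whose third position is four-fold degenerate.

Codon 1 CGA (Arg): third position 4-fold.
Codon 2 AAG (Lys): third position 2-fold.
Codon 3 GAT (Asp): third position 2-fold.
Codon 4 GAC (Asp): third position 2-fold.
Codon 5 TTC (Phe): third position 2-fold.
Four-fold degenerate third positions: 1.

1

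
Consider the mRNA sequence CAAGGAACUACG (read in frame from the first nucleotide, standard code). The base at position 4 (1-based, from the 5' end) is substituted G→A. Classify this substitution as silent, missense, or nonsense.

Position 4 falls in codon 2: GGA → Gly.
After the substitution the codon is AGA → Arg.
Gly ≠ Arg, so this is a missense mutation.

missense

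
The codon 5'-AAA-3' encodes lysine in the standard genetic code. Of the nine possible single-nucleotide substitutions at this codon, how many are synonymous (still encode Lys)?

1

Position 1: none → 0 synonymous.
Position 2: none → 0 synonymous.
Position 3: AAG → 1 synonymous.
Total: 0 + 0 + 1 = 1.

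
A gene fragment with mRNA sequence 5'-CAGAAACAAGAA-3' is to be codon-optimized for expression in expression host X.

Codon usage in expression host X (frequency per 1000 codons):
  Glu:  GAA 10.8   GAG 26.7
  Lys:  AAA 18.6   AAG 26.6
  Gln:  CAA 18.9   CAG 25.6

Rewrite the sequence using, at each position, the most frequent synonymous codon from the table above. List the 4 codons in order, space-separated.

Codon 1 (Gln): best is CAG at 25.6.
Codon 2 (Lys): best is AAG at 26.6.
Codon 3 (Gln): best is CAG at 25.6.
Codon 4 (Glu): best is GAG at 26.7.

CAG AAG CAG GAG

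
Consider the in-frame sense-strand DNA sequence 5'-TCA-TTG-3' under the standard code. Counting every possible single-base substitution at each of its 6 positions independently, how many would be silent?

5

Codon 1 (TCA, Ser): 3 synonymous substitutions.
Codon 2 (TTG, Leu): 2 synonymous substitutions.
Total: 3 + 2 = 5.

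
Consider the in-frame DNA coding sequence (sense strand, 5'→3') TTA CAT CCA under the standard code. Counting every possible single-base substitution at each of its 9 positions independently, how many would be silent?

6

Codon 1 (TTA, Leu): 2 synonymous substitutions.
Codon 2 (CAT, His): 1 synonymous substitution.
Codon 3 (CCA, Pro): 3 synonymous substitutions.
Total: 2 + 1 + 3 = 6.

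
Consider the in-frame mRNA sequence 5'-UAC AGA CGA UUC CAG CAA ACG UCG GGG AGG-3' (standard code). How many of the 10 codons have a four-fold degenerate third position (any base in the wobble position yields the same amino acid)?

Codon 1 UAC (Tyr): third position 2-fold.
Codon 2 AGA (Arg): third position 2-fold.
Codon 3 CGA (Arg): third position 4-fold.
Codon 4 UUC (Phe): third position 2-fold.
Codon 5 CAG (Gln): third position 2-fold.
Codon 6 CAA (Gln): third position 2-fold.
Codon 7 ACG (Thr): third position 4-fold.
Codon 8 UCG (Ser): third position 4-fold.
Codon 9 GGG (Gly): third position 4-fold.
Codon 10 AGG (Arg): third position 2-fold.
Four-fold degenerate third positions: 4.

4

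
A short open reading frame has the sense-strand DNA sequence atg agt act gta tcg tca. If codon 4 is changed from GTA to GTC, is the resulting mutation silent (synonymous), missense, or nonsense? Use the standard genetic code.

silent

Position 12 falls in codon 4: GTA → Val.
After the substitution the codon is GTC → Val.
Both encode Val, so the change is synonymous.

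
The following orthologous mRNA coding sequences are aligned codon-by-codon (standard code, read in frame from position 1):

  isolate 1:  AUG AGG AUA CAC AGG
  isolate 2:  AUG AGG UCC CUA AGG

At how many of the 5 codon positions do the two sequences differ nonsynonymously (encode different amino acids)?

Codon 1: AUG Met / AUG Met — identical.
Codon 2: AGG Arg / AGG Arg — identical.
Codon 3: AUA Ile / UCC Ser — nonsynonymous.
Codon 4: CAC His / CUA Leu — nonsynonymous.
Codon 5: AGG Arg / AGG Arg — identical.
Nonsynonymous differences: 2.

2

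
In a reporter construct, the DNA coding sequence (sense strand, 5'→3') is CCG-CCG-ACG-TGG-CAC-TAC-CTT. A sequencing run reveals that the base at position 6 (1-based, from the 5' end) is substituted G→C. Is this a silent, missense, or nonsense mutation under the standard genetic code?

Position 6 falls in codon 2: CCG → Pro.
After the substitution the codon is CCC → Pro.
Both encode Pro, so the change is synonymous.

silent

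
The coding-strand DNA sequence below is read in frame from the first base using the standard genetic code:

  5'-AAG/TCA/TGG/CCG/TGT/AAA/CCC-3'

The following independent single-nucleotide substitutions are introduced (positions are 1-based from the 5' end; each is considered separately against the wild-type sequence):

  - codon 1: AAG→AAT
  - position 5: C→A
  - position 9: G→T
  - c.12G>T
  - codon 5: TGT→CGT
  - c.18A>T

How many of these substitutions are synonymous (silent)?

Codon 1: AAG (Lys) → AAT (Asn) — missense.
Codon 2: TCA (Ser) → TAA (Stop) — nonsense.
Codon 3: TGG (Trp) → TGT (Cys) — missense.
Codon 4: CCG (Pro) → CCT (Pro) — synonymous.
Codon 5: TGT (Cys) → CGT (Arg) — missense.
Codon 6: AAA (Lys) → AAT (Asn) — missense.
Synonymous: 1 of 6.

1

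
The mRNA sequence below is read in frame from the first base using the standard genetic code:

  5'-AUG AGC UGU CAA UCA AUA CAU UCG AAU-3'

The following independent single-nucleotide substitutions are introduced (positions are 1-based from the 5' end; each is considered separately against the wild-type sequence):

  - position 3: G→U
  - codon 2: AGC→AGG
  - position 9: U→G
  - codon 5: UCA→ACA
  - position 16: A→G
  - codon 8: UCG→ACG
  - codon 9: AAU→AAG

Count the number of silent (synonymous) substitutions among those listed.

Codon 1: AUG (Met) → AUU (Ile) — missense.
Codon 2: AGC (Ser) → AGG (Arg) — missense.
Codon 3: UGU (Cys) → UGG (Trp) — missense.
Codon 5: UCA (Ser) → ACA (Thr) — missense.
Codon 6: AUA (Ile) → GUA (Val) — missense.
Codon 8: UCG (Ser) → ACG (Thr) — missense.
Codon 9: AAU (Asn) → AAG (Lys) — missense.
Synonymous: 0 of 7.

0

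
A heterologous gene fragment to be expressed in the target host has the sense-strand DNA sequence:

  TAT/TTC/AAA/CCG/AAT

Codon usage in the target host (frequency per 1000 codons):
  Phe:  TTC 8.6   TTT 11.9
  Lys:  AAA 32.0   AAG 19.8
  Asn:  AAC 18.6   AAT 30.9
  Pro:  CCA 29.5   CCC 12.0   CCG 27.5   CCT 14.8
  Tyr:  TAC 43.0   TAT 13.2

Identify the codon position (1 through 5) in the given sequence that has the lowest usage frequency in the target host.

2

Codon 1 TAT (Tyr): 13.2 per 1000.
Codon 2 TTC (Phe): 8.6 per 1000.
Codon 3 AAA (Lys): 32.0 per 1000.
Codon 4 CCG (Pro): 27.5 per 1000.
Codon 5 AAT (Asn): 30.9 per 1000.
Lowest frequency is 8.6 at codon 2.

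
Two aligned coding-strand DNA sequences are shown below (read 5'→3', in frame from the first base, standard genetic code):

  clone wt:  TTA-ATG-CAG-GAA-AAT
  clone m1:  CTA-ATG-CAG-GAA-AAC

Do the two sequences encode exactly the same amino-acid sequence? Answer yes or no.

yes

Codon 1: TTA Leu / CTA Leu — synonymous.
Codon 2: ATG Met / ATG Met — identical.
Codon 3: CAG Gln / CAG Gln — identical.
Codon 4: GAA Glu / GAA Glu — identical.
Codon 5: AAT Asn / AAC Asn — synonymous.
Nonsynonymous differences: 0 → same protein.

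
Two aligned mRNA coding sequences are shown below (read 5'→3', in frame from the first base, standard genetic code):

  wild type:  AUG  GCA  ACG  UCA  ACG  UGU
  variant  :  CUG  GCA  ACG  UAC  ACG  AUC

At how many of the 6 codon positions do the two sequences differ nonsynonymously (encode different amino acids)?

3

Codon 1: AUG Met / CUG Leu — nonsynonymous.
Codon 2: GCA Ala / GCA Ala — identical.
Codon 3: ACG Thr / ACG Thr — identical.
Codon 4: UCA Ser / UAC Tyr — nonsynonymous.
Codon 5: ACG Thr / ACG Thr — identical.
Codon 6: UGU Cys / AUC Ile — nonsynonymous.
Nonsynonymous differences: 3.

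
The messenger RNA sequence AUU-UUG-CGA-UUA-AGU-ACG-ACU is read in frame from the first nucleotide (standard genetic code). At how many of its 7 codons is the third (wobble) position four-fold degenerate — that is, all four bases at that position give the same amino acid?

3

Codon 1 AUU (Ile): third position 3-fold.
Codon 2 UUG (Leu): third position 2-fold.
Codon 3 CGA (Arg): third position 4-fold.
Codon 4 UUA (Leu): third position 2-fold.
Codon 5 AGU (Ser): third position 2-fold.
Codon 6 ACG (Thr): third position 4-fold.
Codon 7 ACU (Thr): third position 4-fold.
Four-fold degenerate third positions: 3.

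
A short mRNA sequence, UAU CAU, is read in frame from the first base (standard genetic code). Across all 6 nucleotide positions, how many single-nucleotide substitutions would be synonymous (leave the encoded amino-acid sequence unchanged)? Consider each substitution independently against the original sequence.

2

Codon 1 (UAU, Tyr): 1 synonymous substitution.
Codon 2 (CAU, His): 1 synonymous substitution.
Total: 1 + 1 = 2.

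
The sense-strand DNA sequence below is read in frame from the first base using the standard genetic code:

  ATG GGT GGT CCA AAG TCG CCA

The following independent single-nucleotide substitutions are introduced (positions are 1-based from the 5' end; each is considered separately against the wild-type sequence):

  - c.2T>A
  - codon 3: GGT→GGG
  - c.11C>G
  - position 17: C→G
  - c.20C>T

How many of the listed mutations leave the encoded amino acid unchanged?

1

Codon 1: ATG (Met) → AAG (Lys) — missense.
Codon 3: GGT (Gly) → GGG (Gly) — synonymous.
Codon 4: CCA (Pro) → CGA (Arg) — missense.
Codon 6: TCG (Ser) → TGG (Trp) — missense.
Codon 7: CCA (Pro) → CTA (Leu) — missense.
Synonymous: 1 of 5.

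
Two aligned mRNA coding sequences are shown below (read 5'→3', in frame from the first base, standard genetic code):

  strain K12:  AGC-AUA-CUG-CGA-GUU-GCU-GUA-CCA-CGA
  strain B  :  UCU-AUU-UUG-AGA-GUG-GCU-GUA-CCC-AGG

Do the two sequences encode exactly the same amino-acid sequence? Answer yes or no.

Codon 1: AGC Ser / UCU Ser — synonymous.
Codon 2: AUA Ile / AUU Ile — synonymous.
Codon 3: CUG Leu / UUG Leu — synonymous.
Codon 4: CGA Arg / AGA Arg — synonymous.
Codon 5: GUU Val / GUG Val — synonymous.
Codon 6: GCU Ala / GCU Ala — identical.
Codon 7: GUA Val / GUA Val — identical.
Codon 8: CCA Pro / CCC Pro — synonymous.
Codon 9: CGA Arg / AGG Arg — synonymous.
Nonsynonymous differences: 0 → same protein.

yes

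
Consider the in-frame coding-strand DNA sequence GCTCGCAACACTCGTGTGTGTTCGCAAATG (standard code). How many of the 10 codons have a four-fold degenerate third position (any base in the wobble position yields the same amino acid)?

Codon 1 GCT (Ala): third position 4-fold.
Codon 2 CGC (Arg): third position 4-fold.
Codon 3 AAC (Asn): third position 2-fold.
Codon 4 ACT (Thr): third position 4-fold.
Codon 5 CGT (Arg): third position 4-fold.
Codon 6 GTG (Val): third position 4-fold.
Codon 7 TGT (Cys): third position 2-fold.
Codon 8 TCG (Ser): third position 4-fold.
Codon 9 CAA (Gln): third position 2-fold.
Codon 10 ATG (Met): third position 1-fold.
Four-fold degenerate third positions: 6.

6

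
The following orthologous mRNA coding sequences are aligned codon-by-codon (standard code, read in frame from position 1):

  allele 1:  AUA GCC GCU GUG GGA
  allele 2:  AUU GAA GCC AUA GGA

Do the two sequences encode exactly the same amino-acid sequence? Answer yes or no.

Codon 1: AUA Ile / AUU Ile — synonymous.
Codon 2: GCC Ala / GAA Glu — nonsynonymous.
Codon 3: GCU Ala / GCC Ala — synonymous.
Codon 4: GUG Val / AUA Ile — nonsynonymous.
Codon 5: GGA Gly / GGA Gly — identical.
Nonsynonymous differences: 2 → different protein.

no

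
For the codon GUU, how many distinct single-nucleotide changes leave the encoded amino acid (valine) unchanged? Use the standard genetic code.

3

Position 1: none → 0 synonymous.
Position 2: none → 0 synonymous.
Position 3: GUC, GUA, GUG → 3 synonymous.
Total: 0 + 0 + 3 = 3.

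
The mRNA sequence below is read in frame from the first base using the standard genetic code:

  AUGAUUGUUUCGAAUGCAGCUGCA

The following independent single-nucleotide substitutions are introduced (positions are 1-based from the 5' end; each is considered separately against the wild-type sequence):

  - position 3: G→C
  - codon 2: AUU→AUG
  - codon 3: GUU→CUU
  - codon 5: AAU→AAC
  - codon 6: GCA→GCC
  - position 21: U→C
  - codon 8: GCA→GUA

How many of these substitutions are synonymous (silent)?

3

Codon 1: AUG (Met) → AUC (Ile) — missense.
Codon 2: AUU (Ile) → AUG (Met) — missense.
Codon 3: GUU (Val) → CUU (Leu) — missense.
Codon 5: AAU (Asn) → AAC (Asn) — synonymous.
Codon 6: GCA (Ala) → GCC (Ala) — synonymous.
Codon 7: GCU (Ala) → GCC (Ala) — synonymous.
Codon 8: GCA (Ala) → GUA (Val) — missense.
Synonymous: 3 of 7.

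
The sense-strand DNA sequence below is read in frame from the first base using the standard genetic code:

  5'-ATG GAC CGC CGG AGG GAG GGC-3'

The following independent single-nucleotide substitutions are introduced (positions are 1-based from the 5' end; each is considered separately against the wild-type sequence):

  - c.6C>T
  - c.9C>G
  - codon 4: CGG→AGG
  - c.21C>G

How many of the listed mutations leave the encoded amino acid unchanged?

Codon 2: GAC (Asp) → GAT (Asp) — synonymous.
Codon 3: CGC (Arg) → CGG (Arg) — synonymous.
Codon 4: CGG (Arg) → AGG (Arg) — synonymous.
Codon 7: GGC (Gly) → GGG (Gly) — synonymous.
Synonymous: 4 of 4.

4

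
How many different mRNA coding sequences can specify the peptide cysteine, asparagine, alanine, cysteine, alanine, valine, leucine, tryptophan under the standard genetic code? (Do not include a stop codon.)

Cys: 2 codons.
Asn: 2 codons.
Ala: 4 codons.
Cys: 2 codons.
Ala: 4 codons.
Val: 4 codons.
Leu: 6 codons.
Trp: 1 codon.
2 × 2 × 4 × 2 × 4 × 4 × 6 × 1 = 3072.

3072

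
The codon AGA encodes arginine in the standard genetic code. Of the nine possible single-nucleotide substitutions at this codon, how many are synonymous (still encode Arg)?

Position 1: CGA → 1 synonymous.
Position 2: none → 0 synonymous.
Position 3: AGG → 1 synonymous.
Total: 1 + 0 + 1 = 2.

2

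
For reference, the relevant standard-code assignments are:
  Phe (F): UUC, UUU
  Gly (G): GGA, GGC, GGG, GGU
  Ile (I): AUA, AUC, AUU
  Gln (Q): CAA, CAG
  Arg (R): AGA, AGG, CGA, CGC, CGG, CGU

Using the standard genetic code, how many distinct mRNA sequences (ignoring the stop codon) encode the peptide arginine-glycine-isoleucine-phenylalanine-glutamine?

288

Arg: 6 codons.
Gly: 4 codons.
Ile: 3 codons.
Phe: 2 codons.
Gln: 2 codons.
6 × 4 × 3 × 2 × 2 = 288.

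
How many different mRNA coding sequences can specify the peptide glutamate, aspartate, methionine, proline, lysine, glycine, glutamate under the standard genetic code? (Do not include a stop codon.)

Glu: 2 codons.
Asp: 2 codons.
Met: 1 codon.
Pro: 4 codons.
Lys: 2 codons.
Gly: 4 codons.
Glu: 2 codons.
2 × 2 × 1 × 4 × 2 × 4 × 2 = 256.

256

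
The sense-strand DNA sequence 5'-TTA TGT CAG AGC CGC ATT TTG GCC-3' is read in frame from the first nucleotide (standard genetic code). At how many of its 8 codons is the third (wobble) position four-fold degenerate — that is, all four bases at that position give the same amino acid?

Codon 1 TTA (Leu): third position 2-fold.
Codon 2 TGT (Cys): third position 2-fold.
Codon 3 CAG (Gln): third position 2-fold.
Codon 4 AGC (Ser): third position 2-fold.
Codon 5 CGC (Arg): third position 4-fold.
Codon 6 ATT (Ile): third position 3-fold.
Codon 7 TTG (Leu): third position 2-fold.
Codon 8 GCC (Ala): third position 4-fold.
Four-fold degenerate third positions: 2.

2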